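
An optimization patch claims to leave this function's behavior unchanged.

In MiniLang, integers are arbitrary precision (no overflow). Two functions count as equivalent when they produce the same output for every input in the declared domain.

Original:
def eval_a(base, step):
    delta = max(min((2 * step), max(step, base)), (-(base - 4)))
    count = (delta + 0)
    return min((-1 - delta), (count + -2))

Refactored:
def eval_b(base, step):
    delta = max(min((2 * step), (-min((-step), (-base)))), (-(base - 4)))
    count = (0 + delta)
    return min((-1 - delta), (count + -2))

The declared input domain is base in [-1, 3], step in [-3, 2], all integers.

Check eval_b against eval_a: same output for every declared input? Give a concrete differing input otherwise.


The two versions differ — the changes include min/max/abs usage differs.
Tracing base=1, step=1: eval_a: delta becomes 3; next count becomes 3; next final value -4 | eval_b: delta becomes 3; next count becomes 3; next final value -4 — matching result -4.
Sweeping the whole domain (30 inputs) finds no disagreement.
verdict: equivalent


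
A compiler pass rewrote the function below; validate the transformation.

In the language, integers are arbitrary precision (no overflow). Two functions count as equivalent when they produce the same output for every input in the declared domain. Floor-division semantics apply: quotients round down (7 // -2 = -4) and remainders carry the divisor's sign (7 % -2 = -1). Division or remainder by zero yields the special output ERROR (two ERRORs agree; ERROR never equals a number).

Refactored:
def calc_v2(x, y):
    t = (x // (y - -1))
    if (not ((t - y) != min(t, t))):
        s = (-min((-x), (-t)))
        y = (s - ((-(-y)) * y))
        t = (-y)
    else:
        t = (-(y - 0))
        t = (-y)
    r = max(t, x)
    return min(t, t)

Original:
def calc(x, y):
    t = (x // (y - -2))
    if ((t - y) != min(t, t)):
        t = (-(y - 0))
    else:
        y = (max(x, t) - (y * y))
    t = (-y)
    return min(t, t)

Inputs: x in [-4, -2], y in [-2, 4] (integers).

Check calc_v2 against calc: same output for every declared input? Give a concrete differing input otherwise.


Evaluate both at x=-4, y=-2.
calc: a zero divisor aborts: ERROR
calc_v2: t=4, then (not ((t - y) != min(t, t))) is false, then t=2, then t=2, then r=2, then returns 2
ERROR against 2: the behavior changed.
verdict: not equivalent; witness: x=-4, y=-2


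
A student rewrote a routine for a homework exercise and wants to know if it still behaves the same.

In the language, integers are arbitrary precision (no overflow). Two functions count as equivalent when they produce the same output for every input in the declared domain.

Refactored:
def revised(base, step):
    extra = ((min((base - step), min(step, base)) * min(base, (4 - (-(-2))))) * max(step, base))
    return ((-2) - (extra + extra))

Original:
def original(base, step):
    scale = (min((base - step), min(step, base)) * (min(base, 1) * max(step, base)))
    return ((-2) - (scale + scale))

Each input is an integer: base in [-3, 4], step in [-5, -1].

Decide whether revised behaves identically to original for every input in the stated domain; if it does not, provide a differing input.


Consider the input base=2, step=-5.
original: scale := -10 | result 18
revised: extra := -20 | result 38
18 != 38, so the rewrite changes behavior.
verdict: not equivalent; witness: base=2, step=-5


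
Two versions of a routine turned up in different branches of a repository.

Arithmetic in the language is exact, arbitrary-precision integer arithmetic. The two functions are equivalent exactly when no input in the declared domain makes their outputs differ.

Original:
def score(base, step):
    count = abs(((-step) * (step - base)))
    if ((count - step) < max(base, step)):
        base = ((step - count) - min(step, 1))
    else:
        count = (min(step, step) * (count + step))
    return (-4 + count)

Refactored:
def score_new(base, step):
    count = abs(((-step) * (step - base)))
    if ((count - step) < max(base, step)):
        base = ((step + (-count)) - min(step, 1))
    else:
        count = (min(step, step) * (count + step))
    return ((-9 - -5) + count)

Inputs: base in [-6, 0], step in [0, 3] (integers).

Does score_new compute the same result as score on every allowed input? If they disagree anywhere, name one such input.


Comparing the listings, the differences include: constant usage differs; and arithmetic usage differs.
Tracing base=-4, step=3: score: count = 21; ((count - step) < max(base, step)) -> false; count = 72; return 68 | score_new: count = 21; ((count - step) < max(base, step)) -> false; count = 72; return 68 — matching result 68.
An exhaustive pass over the 28 declared inputs shows identical outputs.
verdict: equivalent


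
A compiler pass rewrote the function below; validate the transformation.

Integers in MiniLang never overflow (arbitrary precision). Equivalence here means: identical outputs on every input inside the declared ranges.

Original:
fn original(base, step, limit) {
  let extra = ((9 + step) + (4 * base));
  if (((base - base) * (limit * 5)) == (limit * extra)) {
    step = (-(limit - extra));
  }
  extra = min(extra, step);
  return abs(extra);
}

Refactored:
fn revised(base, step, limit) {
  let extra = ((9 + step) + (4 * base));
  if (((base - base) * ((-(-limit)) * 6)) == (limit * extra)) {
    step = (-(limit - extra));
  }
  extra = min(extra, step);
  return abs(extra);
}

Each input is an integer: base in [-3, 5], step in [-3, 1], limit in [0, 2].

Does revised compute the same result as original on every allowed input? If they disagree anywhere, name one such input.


Although `5` became `6`, no input in the stated domain can expose it.
As a probe, take base=3, step=1, limit=0: original runs extra becomes 22; next (((base - base) * (limit * 5)) == (limit * extra)) evaluates to true; next step becomes 22; next extra becomes 22; next final value 22; revised runs extra becomes 22; next (((base - base) * ((-(-limit)) * 6)) == (limit * extra)) evaluates to true; next step becomes 22; next extra becomes 22; next final value 22; both end at 22.
Checked all 135 inputs in the declared domain: the outputs agree on every one.
verdict: equivalent


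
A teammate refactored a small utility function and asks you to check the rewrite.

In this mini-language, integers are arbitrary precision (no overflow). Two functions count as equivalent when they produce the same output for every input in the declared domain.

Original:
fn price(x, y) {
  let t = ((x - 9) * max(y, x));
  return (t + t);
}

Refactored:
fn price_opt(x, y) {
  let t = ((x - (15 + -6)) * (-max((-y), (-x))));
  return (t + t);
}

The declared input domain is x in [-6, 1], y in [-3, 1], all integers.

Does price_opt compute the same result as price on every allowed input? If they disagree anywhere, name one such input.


Not equivalent: x=-6, y=-3 separates them (90 vs 180).
price: t=45, then returns 90
price_opt: t=90, then returns 180
verdict: not equivalent; witness: x=-6, y=-3


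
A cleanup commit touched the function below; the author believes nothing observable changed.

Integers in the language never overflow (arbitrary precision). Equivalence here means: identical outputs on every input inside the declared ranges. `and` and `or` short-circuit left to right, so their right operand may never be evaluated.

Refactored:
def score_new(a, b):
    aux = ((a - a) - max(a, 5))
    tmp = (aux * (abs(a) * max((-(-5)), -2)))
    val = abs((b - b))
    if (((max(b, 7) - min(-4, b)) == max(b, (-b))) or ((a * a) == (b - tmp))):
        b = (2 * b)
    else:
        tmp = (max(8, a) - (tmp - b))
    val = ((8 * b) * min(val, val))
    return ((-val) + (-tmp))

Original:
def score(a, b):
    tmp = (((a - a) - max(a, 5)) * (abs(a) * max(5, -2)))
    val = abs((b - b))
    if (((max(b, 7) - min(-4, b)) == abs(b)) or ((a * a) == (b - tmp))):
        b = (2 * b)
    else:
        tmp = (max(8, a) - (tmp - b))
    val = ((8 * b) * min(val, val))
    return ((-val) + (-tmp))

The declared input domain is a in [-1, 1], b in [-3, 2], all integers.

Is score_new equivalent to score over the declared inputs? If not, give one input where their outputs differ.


The two are interchangeable: statement counts differ; also min/max/abs usage differs; also local variable names differ, and every declared input agrees.
As a probe, take a=0, b=0: score runs tmp = 0; val = 0; (((max(b, 7) - min(-4, b)) == abs(b)) or ((a * a) == (b - tmp))) -> true; b = 0; val = 0; return 0; score_new runs aux = -5; tmp = 0; val = 0; (((max(b, 7) - min(-4, b)) == max(b, (-b))) or ((a * a) == (b - tmp))) -> true; b = 0; val = 0; return 0; both end at 0.
Across all 18 domain points the two functions coincide.
verdict: equivalent


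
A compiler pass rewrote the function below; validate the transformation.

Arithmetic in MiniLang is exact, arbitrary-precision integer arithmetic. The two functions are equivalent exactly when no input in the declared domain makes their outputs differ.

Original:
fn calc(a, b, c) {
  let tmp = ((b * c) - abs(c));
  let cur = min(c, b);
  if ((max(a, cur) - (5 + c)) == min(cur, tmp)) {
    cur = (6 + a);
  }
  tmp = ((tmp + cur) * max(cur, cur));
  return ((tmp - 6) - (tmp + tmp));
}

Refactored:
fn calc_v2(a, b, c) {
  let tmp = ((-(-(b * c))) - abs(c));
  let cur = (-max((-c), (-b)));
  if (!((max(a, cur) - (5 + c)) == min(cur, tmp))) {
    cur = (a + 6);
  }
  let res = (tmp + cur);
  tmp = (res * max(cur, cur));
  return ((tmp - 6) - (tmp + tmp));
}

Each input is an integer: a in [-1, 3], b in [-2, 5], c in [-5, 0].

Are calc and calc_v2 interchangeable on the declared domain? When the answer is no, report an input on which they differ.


There is a counterexample at a=-1, b=-2, c=-5: -6 on one side, -56 on the other.
calc: tmp = 5; cur = -5; ((max(a, cur) - (5 + c)) == min(cur, tmp)) -> false; tmp = 0; return -6
calc_v2: tmp = 5; cur = -5; (!((max(a, cur) - (5 + c)) == min(cur, tmp))) -> true; cur = 5; res = 10; tmp = 50; return -56
verdict: not equivalent; witness: a=-1, b=-2, c=-5


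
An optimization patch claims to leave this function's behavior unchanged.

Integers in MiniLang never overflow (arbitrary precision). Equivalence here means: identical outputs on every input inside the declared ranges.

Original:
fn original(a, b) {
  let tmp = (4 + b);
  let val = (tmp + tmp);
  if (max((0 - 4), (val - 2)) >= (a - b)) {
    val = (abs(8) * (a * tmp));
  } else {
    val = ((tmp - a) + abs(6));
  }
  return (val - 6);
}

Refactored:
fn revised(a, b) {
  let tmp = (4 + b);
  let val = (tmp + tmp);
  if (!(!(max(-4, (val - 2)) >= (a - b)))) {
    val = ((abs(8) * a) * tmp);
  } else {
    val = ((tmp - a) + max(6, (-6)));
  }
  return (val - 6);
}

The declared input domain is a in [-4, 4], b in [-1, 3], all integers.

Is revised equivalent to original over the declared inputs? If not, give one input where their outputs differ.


Although constant usage differs, and min/max/abs usage differs, and boolean connective usage differs, and arithmetic usage differs, 45/45 inputs agree.
verdict: equivalent


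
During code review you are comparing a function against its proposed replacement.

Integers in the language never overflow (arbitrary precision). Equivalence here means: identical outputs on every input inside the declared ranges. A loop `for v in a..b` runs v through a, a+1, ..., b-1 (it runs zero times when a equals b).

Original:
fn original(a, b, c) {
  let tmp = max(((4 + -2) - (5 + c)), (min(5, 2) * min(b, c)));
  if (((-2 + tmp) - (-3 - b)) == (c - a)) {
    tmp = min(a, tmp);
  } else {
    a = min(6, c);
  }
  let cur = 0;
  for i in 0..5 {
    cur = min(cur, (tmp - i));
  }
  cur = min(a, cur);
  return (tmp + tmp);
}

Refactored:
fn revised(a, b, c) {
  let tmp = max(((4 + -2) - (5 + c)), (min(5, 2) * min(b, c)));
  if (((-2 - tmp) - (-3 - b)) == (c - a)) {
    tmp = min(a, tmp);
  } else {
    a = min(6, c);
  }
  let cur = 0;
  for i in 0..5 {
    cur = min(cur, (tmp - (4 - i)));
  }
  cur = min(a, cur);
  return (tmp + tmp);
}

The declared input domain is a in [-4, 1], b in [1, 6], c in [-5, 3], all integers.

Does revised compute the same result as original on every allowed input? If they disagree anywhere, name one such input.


Consider the input a=-4, b=2, c=-2.
original: tmp=-1, then (((-2 + tmp) - (-3 - b)) == (c - a)) is true, then tmp=-4, then cur=0, then (i=0), then cur=-4, then (i=1), then cur=-5, then (i=2), then cur=-6, then (i=3), then cur=-7, then (i=4), then cur=-8, then cur=-8, then returns -8
revised: tmp=-1, then (((-2 - tmp) - (-3 - b)) == (c - a)) is false, then a=-2, then cur=0, then (i=0), then cur=-5, then (i=1), then cur=-5, then (i=2), then cur=-5, then (i=3), then cur=-5, then (i=4), then cur=-5, then cur=-5, then returns -2
-8 vs -2 — the two versions disagree here.
verdict: not equivalent; witness: a=-4, b=2, c=-2


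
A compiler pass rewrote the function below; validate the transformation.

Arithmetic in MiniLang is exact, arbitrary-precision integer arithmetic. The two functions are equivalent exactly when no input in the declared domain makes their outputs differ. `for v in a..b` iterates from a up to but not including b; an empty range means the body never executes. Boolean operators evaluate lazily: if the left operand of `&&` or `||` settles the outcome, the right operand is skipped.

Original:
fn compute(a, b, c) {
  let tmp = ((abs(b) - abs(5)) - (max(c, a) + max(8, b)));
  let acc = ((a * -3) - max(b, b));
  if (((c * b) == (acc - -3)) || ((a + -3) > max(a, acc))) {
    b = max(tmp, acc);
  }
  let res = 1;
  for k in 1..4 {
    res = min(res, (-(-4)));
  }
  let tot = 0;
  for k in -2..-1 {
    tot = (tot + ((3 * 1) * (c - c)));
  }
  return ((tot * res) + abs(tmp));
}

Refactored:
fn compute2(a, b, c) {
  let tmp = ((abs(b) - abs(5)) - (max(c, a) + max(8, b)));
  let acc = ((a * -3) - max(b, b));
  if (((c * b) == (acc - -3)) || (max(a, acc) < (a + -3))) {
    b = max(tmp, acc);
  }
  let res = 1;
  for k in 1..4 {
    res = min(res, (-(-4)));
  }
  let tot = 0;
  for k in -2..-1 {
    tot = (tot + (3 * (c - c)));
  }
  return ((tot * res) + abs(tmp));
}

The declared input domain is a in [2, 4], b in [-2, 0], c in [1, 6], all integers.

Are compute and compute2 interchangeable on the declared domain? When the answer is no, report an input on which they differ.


Changes here: constant usage differs, and arithmetic usage differs, and comparison usage differs; the full 54-point sweep finds no disagreement.
verdict: equivalent


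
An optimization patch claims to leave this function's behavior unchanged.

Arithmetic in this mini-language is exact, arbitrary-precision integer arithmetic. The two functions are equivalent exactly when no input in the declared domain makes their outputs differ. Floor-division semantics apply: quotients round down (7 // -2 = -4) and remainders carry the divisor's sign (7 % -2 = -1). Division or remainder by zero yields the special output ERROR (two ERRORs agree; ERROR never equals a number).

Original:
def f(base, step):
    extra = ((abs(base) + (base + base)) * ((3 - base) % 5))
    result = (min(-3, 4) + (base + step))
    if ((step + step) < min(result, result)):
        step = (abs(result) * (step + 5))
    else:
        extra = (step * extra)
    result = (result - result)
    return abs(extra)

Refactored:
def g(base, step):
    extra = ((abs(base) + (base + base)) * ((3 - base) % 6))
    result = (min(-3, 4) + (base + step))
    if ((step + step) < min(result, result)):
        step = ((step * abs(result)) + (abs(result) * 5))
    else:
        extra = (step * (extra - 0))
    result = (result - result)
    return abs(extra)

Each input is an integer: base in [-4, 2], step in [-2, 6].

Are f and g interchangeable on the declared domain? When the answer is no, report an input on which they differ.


Evaluate both at base=-4, step=-2.
f: extra = -8; result = -9; ((step + step) < min(result, result)) -> false; extra = 16; result = 0; return 16
g: extra = -4; result = -9; ((step + step) < min(result, result)) -> false; extra = 8; result = 0; return 8
16 against 8: the behavior changed.
verdict: not equivalent; witness: base=-4, step=-2


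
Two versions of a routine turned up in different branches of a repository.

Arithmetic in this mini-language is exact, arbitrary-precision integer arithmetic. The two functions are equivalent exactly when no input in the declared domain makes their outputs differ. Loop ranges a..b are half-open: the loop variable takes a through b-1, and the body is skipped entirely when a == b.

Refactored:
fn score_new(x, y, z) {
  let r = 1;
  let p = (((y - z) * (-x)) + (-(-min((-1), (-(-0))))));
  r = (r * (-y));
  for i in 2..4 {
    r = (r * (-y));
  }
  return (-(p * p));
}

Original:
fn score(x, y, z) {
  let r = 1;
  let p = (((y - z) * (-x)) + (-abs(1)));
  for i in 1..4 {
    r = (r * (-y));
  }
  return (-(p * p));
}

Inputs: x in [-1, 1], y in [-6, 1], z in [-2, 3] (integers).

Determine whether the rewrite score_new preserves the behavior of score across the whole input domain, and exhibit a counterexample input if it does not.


Although `1` became `0`, no input in the stated domain can expose it.
Tracing x=1, y=-5, z=-1: score: r becomes 1; next p becomes 3; next at i=1:; next r becomes 5; next at i=2:; next r becomes 25; next at i=3:; next r becomes 125; next final value -9 | score_new: r becomes 1; next p becomes 3; next r becomes 5; next at i=2:; next r becomes 25; next at i=3:; next r becomes 125; next final value -9 — matching result -9.
Checked all 144 inputs in the declared domain: the outputs agree on every one.
verdict: equivalent


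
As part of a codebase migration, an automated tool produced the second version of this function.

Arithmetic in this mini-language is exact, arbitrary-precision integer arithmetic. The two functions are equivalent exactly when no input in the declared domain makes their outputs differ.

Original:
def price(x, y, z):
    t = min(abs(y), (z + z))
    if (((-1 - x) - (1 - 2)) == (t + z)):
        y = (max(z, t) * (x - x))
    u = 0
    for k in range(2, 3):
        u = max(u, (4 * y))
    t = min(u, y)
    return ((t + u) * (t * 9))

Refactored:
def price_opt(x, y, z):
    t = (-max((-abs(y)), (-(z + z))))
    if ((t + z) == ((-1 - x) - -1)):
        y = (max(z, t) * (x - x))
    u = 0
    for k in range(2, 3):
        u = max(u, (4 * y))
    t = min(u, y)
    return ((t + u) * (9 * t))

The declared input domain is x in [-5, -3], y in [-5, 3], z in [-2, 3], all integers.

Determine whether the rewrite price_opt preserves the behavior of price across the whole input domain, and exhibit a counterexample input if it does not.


The two versions differ — the changes include arithmetic usage differs, plus constant usage differs, plus min/max/abs usage differs.
One worked example (x=-3, y=-4, z=3) — price: t = 4; (((-1 - x) - (1 - 2)) == (t + z)) -> false; u = 0; [k=2]; u = 0; t = -4; return 144; price_opt: t = 4; ((t + z) == ((-1 - x) - -1)) -> false; u = 0; [k=2]; u = 0; t = -4; return 144; agreement on 144.
Every one of the 162 inputs gives matching results.
verdict: equivalent


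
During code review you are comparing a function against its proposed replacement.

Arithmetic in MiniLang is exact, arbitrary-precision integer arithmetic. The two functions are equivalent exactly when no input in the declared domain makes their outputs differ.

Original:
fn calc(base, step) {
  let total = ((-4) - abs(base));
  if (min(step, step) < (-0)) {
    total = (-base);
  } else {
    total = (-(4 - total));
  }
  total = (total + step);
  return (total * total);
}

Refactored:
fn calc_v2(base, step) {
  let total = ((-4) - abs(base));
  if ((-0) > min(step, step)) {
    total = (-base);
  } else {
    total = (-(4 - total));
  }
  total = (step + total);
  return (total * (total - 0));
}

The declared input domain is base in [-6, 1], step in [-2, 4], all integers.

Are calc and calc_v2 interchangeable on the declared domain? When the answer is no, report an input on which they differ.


The two versions differ — the changes include constant usage differs, plus comparison usage differs, plus arithmetic usage differs.
One worked example (base=-4, step=2) — calc: total=-8, then (min(step, step) < (-0)) is false, then total=-12, then total=-10, then returns 100; calc_v2: total=-8, then ((-0) > min(step, step)) is false, then total=-12, then total=-10, then returns 100; agreement on 100.
Every one of the 56 inputs gives matching results.
verdict: equivalent


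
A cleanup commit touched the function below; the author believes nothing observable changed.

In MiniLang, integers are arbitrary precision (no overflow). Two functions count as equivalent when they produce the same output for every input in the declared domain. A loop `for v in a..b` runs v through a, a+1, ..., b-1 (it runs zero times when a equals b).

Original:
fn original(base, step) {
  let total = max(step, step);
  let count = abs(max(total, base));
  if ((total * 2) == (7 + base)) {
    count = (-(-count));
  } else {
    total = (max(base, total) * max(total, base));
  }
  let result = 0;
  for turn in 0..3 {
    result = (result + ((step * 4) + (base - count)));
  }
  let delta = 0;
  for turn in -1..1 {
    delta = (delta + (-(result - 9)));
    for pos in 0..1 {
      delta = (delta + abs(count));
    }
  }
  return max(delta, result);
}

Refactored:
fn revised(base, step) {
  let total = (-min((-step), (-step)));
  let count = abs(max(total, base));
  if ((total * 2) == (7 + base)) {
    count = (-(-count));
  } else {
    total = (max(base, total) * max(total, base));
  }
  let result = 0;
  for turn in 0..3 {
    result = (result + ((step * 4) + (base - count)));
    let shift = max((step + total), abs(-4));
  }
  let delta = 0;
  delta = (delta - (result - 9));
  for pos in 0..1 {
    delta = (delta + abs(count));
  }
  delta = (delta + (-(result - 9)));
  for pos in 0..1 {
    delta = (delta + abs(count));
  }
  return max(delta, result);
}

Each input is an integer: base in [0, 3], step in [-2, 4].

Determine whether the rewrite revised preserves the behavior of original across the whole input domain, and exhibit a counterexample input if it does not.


The two are interchangeable: arithmetic usage differs; also local variable names differ; also constant usage differs; also min/max/abs usage differs; also loop structure differs; also statement counts differ, and every declared input agrees.
Spot check at base=3, step=3 — original: total = 3; count = 3; ((total * 2) == (7 + base)) -> false; total = 9; result = 0; [turn=0]; result = 12; [turn=1]; result = 24; [turn=2]; result = 36; delta = 0; [turn=-1]; delta = -27; [pos=0]; delta = -24; [turn=0]; delta = -51; [pos=0]; delta = -48; return 36. revised: total = 3; count = 3; ((total * 2) == (7 + base)) -> false; total = 9; result = 0; [turn=0]; result = 12; shift = 12; [turn=1]; result = 24; shift = 12; [turn=2]; result = 36; shift = 12; delta = 0; delta = -27; [pos=0]; delta = -24; delta = -51; [pos=0]; delta = -48; return 36. Both give 36.
Every one of the 28 inputs gives matching results.
verdict: equivalent


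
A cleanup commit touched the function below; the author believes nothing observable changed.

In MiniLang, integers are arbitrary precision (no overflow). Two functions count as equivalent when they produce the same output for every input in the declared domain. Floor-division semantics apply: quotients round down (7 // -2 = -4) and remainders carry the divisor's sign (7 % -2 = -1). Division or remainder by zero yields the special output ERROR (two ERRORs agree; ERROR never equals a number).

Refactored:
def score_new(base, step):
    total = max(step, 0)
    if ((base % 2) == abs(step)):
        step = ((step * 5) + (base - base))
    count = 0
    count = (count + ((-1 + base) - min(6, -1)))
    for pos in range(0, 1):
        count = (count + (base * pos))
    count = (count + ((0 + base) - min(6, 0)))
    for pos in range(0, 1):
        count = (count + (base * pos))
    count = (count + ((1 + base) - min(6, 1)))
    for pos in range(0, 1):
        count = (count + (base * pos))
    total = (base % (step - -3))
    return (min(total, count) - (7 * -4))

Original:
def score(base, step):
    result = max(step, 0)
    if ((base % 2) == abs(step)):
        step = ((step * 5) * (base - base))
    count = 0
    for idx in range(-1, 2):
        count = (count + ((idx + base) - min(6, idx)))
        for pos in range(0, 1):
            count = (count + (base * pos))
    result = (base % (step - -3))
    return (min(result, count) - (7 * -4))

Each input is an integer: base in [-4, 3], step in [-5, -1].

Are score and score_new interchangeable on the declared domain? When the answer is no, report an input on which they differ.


Consider the input base=1, step=-1.
score: result becomes 0; next ((base % 2) == abs(step)) evaluates to true; next step becomes 0; next count becomes 0; next at idx=-1:; next count becomes 1; next at pos=0:; next count becomes 1; next at idx=0:; next count becomes 2; next at pos=0:; next count becomes 2; next at idx=1:; next count becomes 3; next at pos=0:; next count becomes 3; next result becomes 1; next final value 29
score_new: total becomes 0; next ((base % 2) == abs(step)) evaluates to true; next step becomes -5; next count becomes 0; next count becomes 1; next at pos=0:; next count becomes 1; next count becomes 2; next at pos=0:; next count becomes 2; next count becomes 3; next at pos=0:; next count becomes 3; next total becomes -1; next final value 27
29 against 27: the behavior changed.
verdict: not equivalent; witness: base=1, step=-1


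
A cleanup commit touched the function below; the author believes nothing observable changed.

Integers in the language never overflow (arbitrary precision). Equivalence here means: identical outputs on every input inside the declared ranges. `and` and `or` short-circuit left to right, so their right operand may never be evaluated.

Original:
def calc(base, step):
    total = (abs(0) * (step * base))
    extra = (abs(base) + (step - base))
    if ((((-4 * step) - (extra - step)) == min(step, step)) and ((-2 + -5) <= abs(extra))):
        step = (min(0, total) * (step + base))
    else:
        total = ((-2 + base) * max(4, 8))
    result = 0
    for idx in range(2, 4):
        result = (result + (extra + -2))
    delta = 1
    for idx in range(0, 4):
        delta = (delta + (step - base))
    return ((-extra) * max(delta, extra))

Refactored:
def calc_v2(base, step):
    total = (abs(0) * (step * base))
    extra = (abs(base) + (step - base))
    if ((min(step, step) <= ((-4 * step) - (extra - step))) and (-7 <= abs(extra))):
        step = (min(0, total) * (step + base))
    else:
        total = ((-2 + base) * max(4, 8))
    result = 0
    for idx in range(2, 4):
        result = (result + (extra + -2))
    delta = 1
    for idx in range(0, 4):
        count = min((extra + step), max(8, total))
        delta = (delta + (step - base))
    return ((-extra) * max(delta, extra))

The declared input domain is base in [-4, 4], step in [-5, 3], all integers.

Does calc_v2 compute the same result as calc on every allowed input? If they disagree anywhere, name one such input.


Try base=-4, step=-5.
calc: total=0, then extra=3, then ((((-4 * step) - (extra - step)) == min(step, step)) and ((-2 + -5) <= abs(extra))) is false, then total=-48, then result=0, then (idx=2), then result=1, then (idx=3), then result=2, then delta=1, then (idx=0), then delta=0, then (idx=1), then delta=-1, then (idx=2), then delta=-2, then (idx=3), then delta=-3, then returns -9
calc_v2: total=0, then extra=3, then ((min(step, step) <= ((-4 * step) - (extra - step))) and (-7 <= abs(extra))) is true, then step=0, then result=0, then (idx=2), then result=1, then (idx=3), then result=2, then delta=1, then (idx=0), then count=3, then delta=5, then (idx=1), then count=3, then delta=9, then (idx=2), then count=3, then delta=13, then (idx=3), then count=3, then delta=17, then returns -51
-9 against -51: the behavior changed.
verdict: not equivalent; witness: base=-4, step=-5


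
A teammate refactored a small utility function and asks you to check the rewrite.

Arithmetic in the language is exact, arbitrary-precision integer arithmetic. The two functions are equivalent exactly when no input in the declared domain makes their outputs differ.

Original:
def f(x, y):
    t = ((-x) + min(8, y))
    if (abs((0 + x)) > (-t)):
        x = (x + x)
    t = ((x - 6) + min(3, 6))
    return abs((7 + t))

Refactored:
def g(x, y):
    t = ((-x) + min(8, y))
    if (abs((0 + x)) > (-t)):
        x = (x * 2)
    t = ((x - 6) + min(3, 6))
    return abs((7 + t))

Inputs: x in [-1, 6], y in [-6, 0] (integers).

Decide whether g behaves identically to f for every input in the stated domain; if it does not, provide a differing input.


Differences: arithmetic usage differs; constant usage differs — yet all 56 inputs agree.
verdict: equivalent


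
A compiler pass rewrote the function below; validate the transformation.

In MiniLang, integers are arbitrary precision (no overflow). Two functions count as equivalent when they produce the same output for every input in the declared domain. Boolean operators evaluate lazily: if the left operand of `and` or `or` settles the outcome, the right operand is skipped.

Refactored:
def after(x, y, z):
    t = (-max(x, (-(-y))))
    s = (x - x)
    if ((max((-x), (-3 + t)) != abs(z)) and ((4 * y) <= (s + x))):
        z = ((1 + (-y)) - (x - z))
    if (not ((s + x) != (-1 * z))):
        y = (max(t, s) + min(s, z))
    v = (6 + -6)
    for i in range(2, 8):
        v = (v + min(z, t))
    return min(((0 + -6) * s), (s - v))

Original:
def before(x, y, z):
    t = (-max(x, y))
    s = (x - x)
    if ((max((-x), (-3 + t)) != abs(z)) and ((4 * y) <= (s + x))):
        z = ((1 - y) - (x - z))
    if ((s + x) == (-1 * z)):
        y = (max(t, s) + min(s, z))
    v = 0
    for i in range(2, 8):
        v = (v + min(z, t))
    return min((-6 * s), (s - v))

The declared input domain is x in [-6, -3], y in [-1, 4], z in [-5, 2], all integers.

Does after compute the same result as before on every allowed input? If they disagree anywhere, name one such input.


Behavior is preserved: although comparison usage differs, boolean connective usage differs, arithmetic usage differs, constant usage differs, the outputs never diverge.
Spot check at x=-4, y=3, z=1 — before: t = -3; s = 0; ((max((-x), (-3 + t)) != abs(z)) and ((4 * y) <= (s + x))) -> false; ((s + x) == (-1 * z)) -> false; v = 0; [i=2]; v = -3; [i=3]; v = -6; [i=4]; v = -9; [i=5]; v = -12; [i=6]; v = -15; [i=7]; v = -18; return 0. after: t = -3; s = 0; ((max((-x), (-3 + t)) != abs(z)) and ((4 * y) <= (s + x))) -> false; (not ((s + x) != (-1 * z))) -> false; v = 0; [i=2]; v = -3; [i=3]; v = -6; [i=4]; v = -9; [i=5]; v = -12; [i=6]; v = -15; [i=7]; v = -18; return 0. Both give 0.
Sweeping the whole domain (192 inputs) finds no disagreement.
verdict: equivalent


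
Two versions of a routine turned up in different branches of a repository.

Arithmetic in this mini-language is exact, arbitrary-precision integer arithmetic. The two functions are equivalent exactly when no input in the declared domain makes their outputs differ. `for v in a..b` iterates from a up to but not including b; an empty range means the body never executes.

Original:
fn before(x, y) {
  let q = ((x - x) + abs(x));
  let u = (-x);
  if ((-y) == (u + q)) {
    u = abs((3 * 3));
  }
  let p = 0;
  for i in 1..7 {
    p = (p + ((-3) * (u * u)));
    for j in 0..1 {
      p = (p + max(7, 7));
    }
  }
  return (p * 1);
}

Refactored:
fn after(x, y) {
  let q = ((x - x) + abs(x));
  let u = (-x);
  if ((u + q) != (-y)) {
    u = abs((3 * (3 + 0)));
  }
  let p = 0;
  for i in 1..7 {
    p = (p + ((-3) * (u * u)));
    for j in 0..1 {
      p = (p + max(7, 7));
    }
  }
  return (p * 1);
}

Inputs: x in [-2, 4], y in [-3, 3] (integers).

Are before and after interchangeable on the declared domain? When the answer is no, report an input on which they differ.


At x=-2, y=-3: before gives -30, after gives -1416.
verdict: not equivalent; witness: x=-2, y=-3


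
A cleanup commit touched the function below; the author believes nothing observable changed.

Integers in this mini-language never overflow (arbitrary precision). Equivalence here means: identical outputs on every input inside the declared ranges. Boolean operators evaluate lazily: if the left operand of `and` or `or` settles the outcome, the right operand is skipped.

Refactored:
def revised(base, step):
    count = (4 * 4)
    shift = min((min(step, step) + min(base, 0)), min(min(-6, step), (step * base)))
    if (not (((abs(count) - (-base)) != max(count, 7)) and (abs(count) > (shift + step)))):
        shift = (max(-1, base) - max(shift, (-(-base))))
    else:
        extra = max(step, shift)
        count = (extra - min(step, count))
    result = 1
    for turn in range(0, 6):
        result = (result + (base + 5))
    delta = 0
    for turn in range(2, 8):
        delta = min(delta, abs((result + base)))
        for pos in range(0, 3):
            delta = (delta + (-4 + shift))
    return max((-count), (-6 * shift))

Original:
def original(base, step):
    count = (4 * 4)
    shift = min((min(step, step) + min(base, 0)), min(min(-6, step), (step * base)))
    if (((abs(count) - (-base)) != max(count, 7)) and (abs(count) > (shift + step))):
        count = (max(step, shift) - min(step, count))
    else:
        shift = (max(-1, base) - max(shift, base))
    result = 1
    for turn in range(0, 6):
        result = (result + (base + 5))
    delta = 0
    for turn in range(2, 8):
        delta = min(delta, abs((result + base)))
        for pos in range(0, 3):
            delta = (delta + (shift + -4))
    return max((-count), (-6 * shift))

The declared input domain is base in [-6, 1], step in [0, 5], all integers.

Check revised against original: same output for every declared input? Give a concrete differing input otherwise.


Reading the diff, among the changes: boolean connective usage differs, and statement counts differ, and local variable names differ.
One worked example (base=1, step=2) — original: count := 16 | shift := -6 | (((abs(count) - (-base)) != max(count, 7)) and (abs(count) > (shift + step))): true | count := 0 | result := 1 | iter turn=0: | result := 7 | iter turn=1: | result := 13 | iter turn=2: | result := 19 | iter turn=3: | result := 25 | iter turn=4: | result := 31 | iter turn=5: | result := 37 | delta := 0 | iter turn=2: | delta := 0 | iter pos=0: | delta := -10 | iter pos=1: | delta := -20 | iter pos=2: | delta := -30 | iter turn=3: | delta := -30 | iter pos=0: | delta := -40 | iter pos=1: | delta := -50 | iter pos=2: | delta := -60 | iter turn=4: | delta := -60 | iter pos=0: | delta := -70 | iter pos=1: | delta := -80 | iter pos=2: | delta := -90 | iter turn=5: | delta := -90 | iter pos=0: | delta := -100 | iter pos=1: | delta := -110 | iter pos=2: | delta := -120 | iter turn=6: | delta := -120 | iter pos=0: | delta := -130 | iter pos=1: | delta := -140 | iter pos=2: | delta := -150 | iter turn=7: | delta := -150 | iter pos=0: | delta := -160 | iter pos=1: | delta := -170 | iter pos=2: | delta := -180 | result 36; revised: count := 16 | shift := -6 | (not (((abs(count) - (-base)) != max(count, 7)) and (abs(count) > (shift + step)))): false | extra := 2 | count := 0 | result := 1 | iter turn=0: | result := 7 | iter turn=1: | result := 13 | iter turn=2: | result := 19 | iter turn=3: | result := 25 | iter turn=4: | result := 31 | iter turn=5: | result := 37 | delta := 0 | iter turn=2: | delta := 0 | iter pos=0: | delta := -10 | iter pos=1: | delta := -20 | iter pos=2: | delta := -30 | iter turn=3: | delta := -30 | iter pos=0: | delta := -40 | iter pos=1: | delta := -50 | iter pos=2: | delta := -60 | iter turn=4: | delta := -60 | iter pos=0: | delta := -70 | iter pos=1: | delta := -80 | iter pos=2: | delta := -90 | iter turn=5: | delta := -90 | iter pos=0: | delta := -100 | iter pos=1: | delta := -110 | iter pos=2: | delta := -120 | iter turn=6: | delta := -120 | iter pos=0: | delta := -130 | iter pos=1: | delta := -140 | iter pos=2: | delta := -150 | iter turn=7: | delta := -150 | iter pos=0: | delta := -160 | iter pos=1: | delta := -170 | iter pos=2: | delta := -180 | result 36; agreement on 36.
Sweeping the whole domain (48 inputs) finds no disagreement.
verdict: equivalent


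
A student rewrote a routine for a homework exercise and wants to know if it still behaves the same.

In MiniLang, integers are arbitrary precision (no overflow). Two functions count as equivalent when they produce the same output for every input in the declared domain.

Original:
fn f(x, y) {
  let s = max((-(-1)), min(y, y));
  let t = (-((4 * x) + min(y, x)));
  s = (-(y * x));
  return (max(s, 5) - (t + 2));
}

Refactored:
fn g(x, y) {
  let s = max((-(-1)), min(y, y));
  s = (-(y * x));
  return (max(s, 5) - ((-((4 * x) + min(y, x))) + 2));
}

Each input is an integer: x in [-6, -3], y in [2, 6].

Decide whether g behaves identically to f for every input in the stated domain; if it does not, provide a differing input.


Changes here: local variable names differ; also statement counts differ; the full 20-point sweep finds no disagreement.
verdict: equivalent


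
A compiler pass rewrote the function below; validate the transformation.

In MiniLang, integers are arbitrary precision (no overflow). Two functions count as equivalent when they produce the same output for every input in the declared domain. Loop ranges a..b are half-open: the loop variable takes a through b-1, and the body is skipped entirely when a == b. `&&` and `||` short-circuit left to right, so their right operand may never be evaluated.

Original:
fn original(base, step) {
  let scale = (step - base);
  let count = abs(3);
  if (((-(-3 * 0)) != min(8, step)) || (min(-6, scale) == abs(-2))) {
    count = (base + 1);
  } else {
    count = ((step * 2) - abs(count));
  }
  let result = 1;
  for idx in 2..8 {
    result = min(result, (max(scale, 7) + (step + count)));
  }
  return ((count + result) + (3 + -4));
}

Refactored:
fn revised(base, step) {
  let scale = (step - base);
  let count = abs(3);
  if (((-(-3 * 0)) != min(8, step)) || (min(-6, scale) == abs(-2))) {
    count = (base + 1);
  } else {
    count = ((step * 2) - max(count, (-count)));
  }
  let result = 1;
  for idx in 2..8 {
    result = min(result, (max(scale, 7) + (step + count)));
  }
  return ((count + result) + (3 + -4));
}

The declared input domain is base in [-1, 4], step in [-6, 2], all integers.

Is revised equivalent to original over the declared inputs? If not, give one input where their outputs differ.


Reading the diff, among the changes: min/max/abs usage differs.
As a probe, take base=2, step=0: original runs scale becomes -2; next count becomes 3; next (((-(-3 * 0)) != min(8, step)) || (min(-6, scale) == abs(-2))) evaluates to false; next count becomes -3; next result becomes 1; next at idx=2:; next result becomes 1; next at idx=3:; next result becomes 1; next at idx=4:; next result becomes 1; next at idx=5:; next result becomes 1; next at idx=6:; next result becomes 1; next at idx=7:; next result becomes 1; next final value -3; revised runs scale becomes -2; next count becomes 3; next (((-(-3 * 0)) != min(8, step)) || (min(-6, scale) == abs(-2))) evaluates to false; next count becomes -3; next result becomes 1; next at idx=2:; next result becomes 1; next at idx=3:; next result becomes 1; next at idx=4:; next result becomes 1; next at idx=5:; next result becomes 1; next at idx=6:; next result becomes 1; next at idx=7:; next result becomes 1; next final value -3; both end at -3.
Sweeping the whole domain (54 inputs) finds no disagreement.
verdict: equivalent


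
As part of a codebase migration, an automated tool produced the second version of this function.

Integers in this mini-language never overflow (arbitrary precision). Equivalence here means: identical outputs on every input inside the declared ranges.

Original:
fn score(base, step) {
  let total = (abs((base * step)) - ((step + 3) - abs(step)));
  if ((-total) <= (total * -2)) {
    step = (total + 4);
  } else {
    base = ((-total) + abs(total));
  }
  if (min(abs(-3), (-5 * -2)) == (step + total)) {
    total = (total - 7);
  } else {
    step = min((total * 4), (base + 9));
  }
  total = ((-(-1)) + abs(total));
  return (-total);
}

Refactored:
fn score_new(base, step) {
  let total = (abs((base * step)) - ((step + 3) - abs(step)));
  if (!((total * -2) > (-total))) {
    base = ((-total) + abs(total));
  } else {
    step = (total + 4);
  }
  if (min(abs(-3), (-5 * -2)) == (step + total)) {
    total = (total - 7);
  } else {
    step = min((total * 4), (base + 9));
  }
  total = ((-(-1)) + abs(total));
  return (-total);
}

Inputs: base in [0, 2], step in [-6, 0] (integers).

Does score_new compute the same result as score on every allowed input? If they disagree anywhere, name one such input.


One difference looks behavioral, but it never changes the outcome for any declared input.
As a probe, take base=2, step=0: score runs total := -3 | ((-total) <= (total * -2)): true | step := 1 | (min(abs(-3), (-5 * -2)) == (step + total)): false | step := -12 | total := 4 | result -4; score_new runs total := -3 | (!((total * -2) > (-total))): false | step := 1 | (min(abs(-3), (-5 * -2)) == (step + total)): false | step := -12 | total := 4 | result -4; both end at -4.
Checked all 21 inputs in the declared domain: the outputs agree on every one.
verdict: equivalent
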